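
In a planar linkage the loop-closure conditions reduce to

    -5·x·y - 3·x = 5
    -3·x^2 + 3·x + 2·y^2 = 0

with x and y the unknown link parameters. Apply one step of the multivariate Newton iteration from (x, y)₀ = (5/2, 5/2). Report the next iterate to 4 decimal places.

(1.1168, 0.7152)

At (5/2, 5/2): F = (-43.7500, 1.2500).
Jacobian J = [[-5·y - 3, -5·x], [-6·x + 3, 4·y]].
At the point, J = [[-15.5000, -12.5000], [-12.0000, 10.0000]] (det J = -305.0000).
Solving J·Δ = −F gives Δ = (-1.3832, -1.7848).
Then the next iterate is (x, y)₁ = (1.1168, 0.7152).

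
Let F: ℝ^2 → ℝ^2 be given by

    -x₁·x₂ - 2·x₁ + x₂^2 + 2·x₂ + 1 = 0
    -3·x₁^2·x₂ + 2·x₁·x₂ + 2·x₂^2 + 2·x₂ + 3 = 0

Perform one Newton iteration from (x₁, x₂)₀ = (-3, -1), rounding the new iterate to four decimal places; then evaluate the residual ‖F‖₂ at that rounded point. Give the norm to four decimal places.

At (-3, -1): F = (3.0000, 36.0000).
Jacobian J = [[-x₂ - 2, -x₁ + 2·x₂ + 2], [-6·x₁·x₂ + 2·x₂, -3·x₁^2 + 2·x₁ + 4·x₂ + 2]].
At the point, J = [[-1.0000, 3.0000], [-20.0000, -35.0000]] (det J = 95.0000).
Solving J·Δ = −F gives Δ = (2.2421, -0.2526).
Then the next iterate is (x₁, x₂)₁ = (-0.7579, -1.2526).
Re-evaluating at (-0.7579, -1.2526): F = (0.630261, 7.690032), so ‖F‖₂ = 7.7158.

7.7158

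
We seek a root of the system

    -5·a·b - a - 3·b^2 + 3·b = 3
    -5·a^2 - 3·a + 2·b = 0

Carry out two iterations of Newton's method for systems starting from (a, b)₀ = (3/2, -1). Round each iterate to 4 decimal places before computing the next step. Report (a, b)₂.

(0.5465, 1.2350)

At (3/2, -1): F = (-3.0000, -17.7500).
Jacobian J = [[-5·b - 1, -5·a - 6·b + 3], [-10·a - 3, 2]].
At the point, J = [[4.0000, 1.5000], [-18.0000, 2.0000]] (det J = 35.0000).
Solving J·Δ = −F gives Δ = (-0.5893, 3.5714).
Then the next iterate is (a, b)₁ = (0.9107, 2.5714).
Round to (0.9107, 2.5714) and repeat: F = (-27.741664, -1.736172), J = [[-13.8570, -16.9819], [-12.1070, 2.0000]].
Δ = (-0.3642, -1.3364), so (a, b)₂ = (0.5465, 1.2350).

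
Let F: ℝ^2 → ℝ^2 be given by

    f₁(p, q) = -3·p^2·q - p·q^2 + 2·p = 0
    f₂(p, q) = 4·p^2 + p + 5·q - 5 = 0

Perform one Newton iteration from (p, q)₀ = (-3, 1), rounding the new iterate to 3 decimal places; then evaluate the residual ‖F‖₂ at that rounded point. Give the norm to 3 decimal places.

11.581

At (-3, 1): F = (-30.000, 33.000).
Jacobian J = [[-6·p·q - q^2 + 2, -3·p^2 - 2·p·q], [8·p + 1, 5]].
At the point, J = [[19.000, -21.000], [-23.000, 5.000]] (det J = -388.000).
Solving J·Δ = −F gives Δ = (1.399, -0.162).
Then the next iterate is (p, q)₁ = (-1.601, 0.838).
Re-evaluating at (-1.601, 0.838): F = (-8.52159, 7.84180), so ‖F‖₂ = 11.581.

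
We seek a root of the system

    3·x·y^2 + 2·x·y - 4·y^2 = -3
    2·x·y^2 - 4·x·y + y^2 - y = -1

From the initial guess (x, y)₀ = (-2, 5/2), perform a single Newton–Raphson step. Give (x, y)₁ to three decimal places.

(7.864, 5.551)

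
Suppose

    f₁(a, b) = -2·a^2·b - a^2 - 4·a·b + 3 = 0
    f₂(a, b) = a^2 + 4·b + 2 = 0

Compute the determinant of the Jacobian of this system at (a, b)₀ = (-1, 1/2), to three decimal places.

12.000

J = [[-4·a·b - 2·a - 4·b, -2·a^2 - 4·a], [2·a, 4]].
At the point, J = [[2.000, 2.000], [-2.000, 4.000]].
det J = 12.000.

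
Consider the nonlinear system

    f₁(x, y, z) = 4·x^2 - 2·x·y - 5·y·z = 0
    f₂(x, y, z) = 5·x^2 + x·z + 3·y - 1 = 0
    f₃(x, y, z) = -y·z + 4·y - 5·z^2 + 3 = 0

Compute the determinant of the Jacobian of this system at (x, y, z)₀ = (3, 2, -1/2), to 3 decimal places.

-1107.750

J = [[8·x - 2·y, -2·x - 5·z, -5·y], [10·x + z, 3, x], [0, -z + 4, -y - 10·z]].
At the point, J = [[20.000, -3.500, -10.000], [29.500, 3.000, 3.000], [0.000, 4.500, 3.000]].
det J = -1107.750.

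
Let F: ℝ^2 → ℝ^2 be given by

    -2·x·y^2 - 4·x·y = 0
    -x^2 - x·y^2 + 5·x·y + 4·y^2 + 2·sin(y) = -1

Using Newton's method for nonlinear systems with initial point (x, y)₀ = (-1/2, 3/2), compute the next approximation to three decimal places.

(-0.413, 0.633)

At (-1/2, 3/2): F = (5.250, 9.11999).
Jacobian J = [[-2·y^2 - 4·y, -4·x·y - 4·x], [-2·x - y^2 + 5·y, -2·x·y + 5·x + 8·y + 2·cos(y)]].
At the point, J = [[-10.500, 5.000], [6.250, 11.14147]] (det J = -148.23548).
Solving J·Δ = −F gives Δ = (0.087, -0.867).
Then the next iterate is (x, y)₁ = (-0.413, 0.633).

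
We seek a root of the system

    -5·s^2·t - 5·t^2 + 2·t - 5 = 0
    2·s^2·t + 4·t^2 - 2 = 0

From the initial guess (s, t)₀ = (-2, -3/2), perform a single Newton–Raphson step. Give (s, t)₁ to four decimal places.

At (-2, -3/2): F = (10.7500, -5.0000).
Jacobian J = [[-10·s·t, -5·s^2 - 10·t + 2], [4·s·t, 2·s^2 + 8·t]].
At the point, J = [[-30.0000, -3.0000], [12.0000, -4.0000]] (det J = 156.0000).
Solving J·Δ = −F gives Δ = (0.3718, -0.1346).
Then the next iterate is (s, t)₁ = (-1.6282, -1.6346).

(-1.6282, -1.6346)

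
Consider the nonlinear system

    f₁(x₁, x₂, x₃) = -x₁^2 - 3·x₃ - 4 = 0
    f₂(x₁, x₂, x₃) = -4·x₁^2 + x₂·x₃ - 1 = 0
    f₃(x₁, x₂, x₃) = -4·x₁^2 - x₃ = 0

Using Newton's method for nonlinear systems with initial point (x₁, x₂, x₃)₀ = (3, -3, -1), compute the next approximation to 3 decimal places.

(1.561, -1.091, -1.455)

At (3, -3, -1): F = (-10.000, -34.000, -35.000).
Jacobian J = [[-2·x₁, 0, -3], [-8·x₁, x₃, x₂], [-8·x₁, 0, -1]].
At the point, J = [[-6.000, 0.000, -3.000], [-24.000, -1.000, -3.000], [-24.000, 0.000, -1.000]] (det J = 66.000).
Solving J·Δ = −F gives Δ = (-1.439, 1.909, -0.455).
Then the next iterate is (x₁, x₂, x₃)₁ = (1.561, -1.091, -1.455).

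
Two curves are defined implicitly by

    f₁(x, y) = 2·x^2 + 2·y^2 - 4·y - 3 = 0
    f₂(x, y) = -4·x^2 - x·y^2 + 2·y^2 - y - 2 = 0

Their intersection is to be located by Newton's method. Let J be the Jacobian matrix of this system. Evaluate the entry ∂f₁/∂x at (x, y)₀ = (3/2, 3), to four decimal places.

6.0000

∂f₁/∂x = 4·x.
At (3/2, 3) this is 6.0000.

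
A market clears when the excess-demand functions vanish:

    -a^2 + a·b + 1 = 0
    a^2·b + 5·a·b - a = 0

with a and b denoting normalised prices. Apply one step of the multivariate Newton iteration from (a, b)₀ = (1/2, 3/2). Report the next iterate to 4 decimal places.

(1.3810, -2.3810)

At (1/2, 3/2): F = (1.5000, 3.6250).
Jacobian J = [[-2·a + b, a], [2·a·b + 5·b - 1, a^2 + 5·a]].
At the point, J = [[0.5000, 0.5000], [8.0000, 2.7500]] (det J = -2.6250).
Solving J·Δ = −F gives Δ = (0.8810, -3.8810).
Then the next iterate is (a, b)₁ = (1.3810, -2.3810).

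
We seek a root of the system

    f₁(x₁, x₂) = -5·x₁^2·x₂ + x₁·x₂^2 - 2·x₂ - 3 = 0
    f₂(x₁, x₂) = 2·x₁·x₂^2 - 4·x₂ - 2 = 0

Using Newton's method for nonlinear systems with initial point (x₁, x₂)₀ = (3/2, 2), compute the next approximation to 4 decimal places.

(0.3433, 2.9067)

At (3/2, 2): F = (-23.5000, 2.0000).
Jacobian J = [[-10·x₁·x₂ + x₂^2, -5·x₁^2 + 2·x₁·x₂ - 2], [2·x₂^2, 4·x₁·x₂ - 4]].
At the point, J = [[-26.0000, -7.2500], [8.0000, 8.0000]] (det J = -150.0000).
Solving J·Δ = −F gives Δ = (-1.1567, 0.9067).
Then the next iterate is (x₁, x₂)₁ = (0.3433, 2.9067).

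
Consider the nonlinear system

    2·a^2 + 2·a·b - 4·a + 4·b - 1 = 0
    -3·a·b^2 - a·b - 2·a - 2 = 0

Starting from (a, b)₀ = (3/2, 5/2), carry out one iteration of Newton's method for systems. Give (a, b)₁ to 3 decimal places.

At (3/2, 5/2): F = (15.000, -36.875).
Jacobian J = [[4·a + 2·b - 4, 2·a + 4], [-3·b^2 - b - 2, -6·a·b - a]].
At the point, J = [[7.000, 7.000], [-23.250, -24.000]] (det J = -5.250).
Solving J·Δ = −F gives Δ = (-19.405, 17.262).
Then the next iterate is (a, b)₁ = (-17.905, 19.762).

(-17.905, 19.762)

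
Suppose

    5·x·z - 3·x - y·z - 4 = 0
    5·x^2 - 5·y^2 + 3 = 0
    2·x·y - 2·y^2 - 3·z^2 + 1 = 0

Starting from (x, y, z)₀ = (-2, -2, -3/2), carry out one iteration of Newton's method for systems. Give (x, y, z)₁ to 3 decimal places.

At (-2, -2, -3/2): F = (14.000, 3.000, -5.750).
Jacobian J = [[5·z - 3, -z, 5·x - y], [10·x, -10·y, 0], [2·y, 2·x - 4·y, -6·z]].
At the point, J = [[-10.500, 1.500, -8.000], [-20.000, 20.000, 0.000], [-4.000, 4.000, 9.000]] (det J = -1620.000).
Solving J·Δ = −F gives Δ = (0.903, 0.753, 0.706).
Then the next iterate is (x, y, z)₁ = (-1.097, -1.247, -0.794).

(-1.097, -1.247, -0.794)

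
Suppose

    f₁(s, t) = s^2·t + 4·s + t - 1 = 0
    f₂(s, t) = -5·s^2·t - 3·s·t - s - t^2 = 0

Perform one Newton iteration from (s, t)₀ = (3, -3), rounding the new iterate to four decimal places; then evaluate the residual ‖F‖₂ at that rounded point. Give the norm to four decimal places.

At (3, -3): F = (-19.0000, 150.0000).
Jacobian J = [[2·s·t + 4, s^2 + 1], [-10·s·t - 3·t - 1, -5·s^2 - 3·s - 2·t]].
At the point, J = [[-14.0000, 10.0000], [98.0000, -48.0000]] (det J = -308.0000).
Solving J·Δ = −F gives Δ = (-1.9091, -0.7727).
Then the next iterate is (s, t)₁ = (1.0909, -3.7727).
Re-evaluating at (1.0909, -3.7727): F = (-4.898850, 19.471500), so ‖F‖₂ = 20.0783.

20.0783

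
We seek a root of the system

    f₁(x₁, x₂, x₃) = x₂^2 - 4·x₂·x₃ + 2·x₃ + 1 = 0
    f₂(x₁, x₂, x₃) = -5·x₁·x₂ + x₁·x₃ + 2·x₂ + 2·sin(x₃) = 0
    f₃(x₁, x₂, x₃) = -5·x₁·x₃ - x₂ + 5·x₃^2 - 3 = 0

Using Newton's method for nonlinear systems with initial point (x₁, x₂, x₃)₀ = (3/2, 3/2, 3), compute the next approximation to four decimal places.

(1.5793, 0.8722, 2.2250)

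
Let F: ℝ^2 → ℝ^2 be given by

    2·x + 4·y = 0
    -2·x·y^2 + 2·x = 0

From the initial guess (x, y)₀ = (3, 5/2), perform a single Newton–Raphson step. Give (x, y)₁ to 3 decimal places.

(-16.667, 8.333)

At (3, 5/2): F = (16.000, -31.500).
Jacobian J = [[2, 4], [-2·y^2 + 2, -4·x·y]].
At the point, J = [[2.000, 4.000], [-10.500, -30.000]] (det J = -18.000).
Solving J·Δ = −F gives Δ = (-19.667, 5.833).
Then the next iterate is (x, y)₁ = (-16.667, 8.333).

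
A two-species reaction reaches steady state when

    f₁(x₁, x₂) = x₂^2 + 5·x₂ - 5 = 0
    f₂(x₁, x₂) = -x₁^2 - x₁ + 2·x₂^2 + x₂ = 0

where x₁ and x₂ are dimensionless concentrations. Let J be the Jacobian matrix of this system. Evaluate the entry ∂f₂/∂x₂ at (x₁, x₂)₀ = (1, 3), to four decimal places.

∂f₂/∂x₂ = 4·x₂ + 1.
At (1, 3) this is 13.0000.

13.0000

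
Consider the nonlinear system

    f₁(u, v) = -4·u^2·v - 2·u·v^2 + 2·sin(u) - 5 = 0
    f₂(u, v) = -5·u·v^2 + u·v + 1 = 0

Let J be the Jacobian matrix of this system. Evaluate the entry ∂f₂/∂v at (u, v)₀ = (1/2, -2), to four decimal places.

10.5000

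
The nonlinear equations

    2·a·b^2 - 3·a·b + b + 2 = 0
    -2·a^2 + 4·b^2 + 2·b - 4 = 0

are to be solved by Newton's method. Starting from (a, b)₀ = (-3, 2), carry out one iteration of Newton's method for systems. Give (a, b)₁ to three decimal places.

(-2.686, 1.902)

At (-3, 2): F = (-2.000, -2.000).
Jacobian J = [[2·b^2 - 3·b, 4·a·b - 3·a + 1], [-4·a, 8·b + 2]].
At the point, J = [[2.000, -14.000], [12.000, 18.000]] (det J = 204.000).
Solving J·Δ = −F gives Δ = (0.314, -0.098).
Then the next iterate is (a, b)₁ = (-2.686, 1.902).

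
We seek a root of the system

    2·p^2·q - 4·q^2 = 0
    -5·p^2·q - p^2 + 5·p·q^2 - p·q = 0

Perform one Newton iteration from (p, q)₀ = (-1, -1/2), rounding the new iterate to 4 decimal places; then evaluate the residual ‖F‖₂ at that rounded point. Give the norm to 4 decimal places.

At (-1, -1/2): F = (-2.0000, -0.2500).
Jacobian J = [[4·p·q, 2·p^2 - 8·q], [-10·p·q - 2·p + 5·q^2 - q, -5·p^2 + 10·p·q - p]].
At the point, J = [[2.0000, 6.0000], [-1.2500, 1.0000]] (det J = 9.5000).
Solving J·Δ = −F gives Δ = (0.0526, 0.3158).
Then the next iterate is (p, q)₁ = (-0.9474, -0.1842).
Re-evaluating at (-0.9474, -0.1842): F = (-0.466382, -0.406144), so ‖F‖₂ = 0.6184.

0.6184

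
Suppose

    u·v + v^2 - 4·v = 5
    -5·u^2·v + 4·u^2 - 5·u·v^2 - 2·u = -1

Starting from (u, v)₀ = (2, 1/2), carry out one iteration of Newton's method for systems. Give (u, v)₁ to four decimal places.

(16.1224, 1.8112)

At (2, 1/2): F = (-5.7500, 0.5000).
Jacobian J = [[v, u + 2·v - 4], [-10·u·v + 8·u - 5·v^2 - 2, -5·u^2 - 10·u·v]].
At the point, J = [[0.5000, -1.0000], [2.7500, -30.0000]] (det J = -12.2500).
Solving J·Δ = −F gives Δ = (14.1224, 1.3112).
Then the next iterate is (u, v)₁ = (16.1224, 1.8112).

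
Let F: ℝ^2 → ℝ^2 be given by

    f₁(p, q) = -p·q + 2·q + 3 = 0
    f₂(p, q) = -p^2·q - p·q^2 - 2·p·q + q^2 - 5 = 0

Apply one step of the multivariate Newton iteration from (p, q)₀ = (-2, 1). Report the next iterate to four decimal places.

(3.0000, 0.5000)

At (-2, 1): F = (7.0000, -2.0000).
Jacobian J = [[-q, -p + 2], [-2·p·q - q^2 - 2·q, -p^2 - 2·p·q - 2·p + 2·q]].
At the point, J = [[-1.0000, 4.0000], [1.0000, 6.0000]] (det J = -10.0000).
Solving J·Δ = −F gives Δ = (5.0000, -0.5000).
Then the next iterate is (p, q)₁ = (3.0000, 0.5000).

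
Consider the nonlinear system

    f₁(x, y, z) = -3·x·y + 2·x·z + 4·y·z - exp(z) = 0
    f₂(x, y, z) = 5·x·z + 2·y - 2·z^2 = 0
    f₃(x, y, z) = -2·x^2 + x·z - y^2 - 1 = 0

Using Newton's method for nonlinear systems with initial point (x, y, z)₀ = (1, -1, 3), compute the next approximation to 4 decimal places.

(0.8666, -0.1833, 2.2332)

At (1, -1, 3): F = (-23.085537, -5.0000, -1.0000).
Jacobian J = [[-3·y + 2·z, -3·x + 4·z, 2·x + 4·y - exp(z)], [5·z, 2, 5·x - 4·z], [-4·x + z, -2·y, x]].
At the point, J = [[9.0000, 9.0000, -22.085537], [15.0000, 2.0000, -7.0000], [-1.0000, 2.0000, 1.0000]] (det J = -634.737182).
Solving J·Δ = −F gives Δ = (-0.1334, 0.8167, -0.7668).
Then the next iterate is (x, y, z)₁ = (0.8666, -0.1833, 2.2332).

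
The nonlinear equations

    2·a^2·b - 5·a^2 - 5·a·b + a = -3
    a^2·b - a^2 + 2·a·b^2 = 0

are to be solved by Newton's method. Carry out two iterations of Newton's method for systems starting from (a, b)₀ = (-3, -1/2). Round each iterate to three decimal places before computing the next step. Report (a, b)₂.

(-0.872, -0.271)

At (-3, -1/2): F = (-61.500, -15.000).
Jacobian J = [[4·a·b - 10·a - 5·b + 1, 2·a^2 - 5·a], [2·a·b - 2·a + 2·b^2, a^2 + 4·a·b]].
At the point, J = [[39.500, 33.000], [9.500, 15.000]] (det J = 279.000).
Solving J·Δ = −F gives Δ = (1.532, 0.030).
Then the next iterate is (a, b)₁ = (-1.468, -0.470).
Round to (-1.468, -0.470) and repeat: F = (-14.71864, -3.81645), J = [[20.78984, 11.65005], [4.75772, 4.91486]].
Δ = (0.596, 0.199), so (a, b)₂ = (-0.872, -0.271).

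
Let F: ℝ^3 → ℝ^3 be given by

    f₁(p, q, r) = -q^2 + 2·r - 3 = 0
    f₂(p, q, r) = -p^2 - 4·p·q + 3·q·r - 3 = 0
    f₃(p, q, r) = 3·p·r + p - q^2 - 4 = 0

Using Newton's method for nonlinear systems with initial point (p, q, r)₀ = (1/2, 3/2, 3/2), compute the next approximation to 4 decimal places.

(0.7760, 1.1075, 2.0363)

At (1/2, 3/2, 3/2): F = (-2.2500, 0.5000, -3.5000).
Jacobian J = [[0, -2·q, 2], [-2·p - 4·q, -4·p + 3·r, 3·q], [3·r + 1, -2·q, 3·p]].
At the point, J = [[0.0000, -3.0000, 2.0000], [-7.0000, 2.5000, 4.5000], [5.5000, -3.0000, 1.5000]] (det J = -91.2500).
Solving J·Δ = −F gives Δ = (0.2760, -0.3925, 0.5363).
Then the next iterate is (p, q, r)₁ = (0.7760, 1.1075, 2.0363).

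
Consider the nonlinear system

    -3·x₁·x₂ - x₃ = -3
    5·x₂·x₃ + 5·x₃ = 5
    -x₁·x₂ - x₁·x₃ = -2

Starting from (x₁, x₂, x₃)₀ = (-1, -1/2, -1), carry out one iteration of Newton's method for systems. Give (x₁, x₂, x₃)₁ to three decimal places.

At (-1, -1/2, -1): F = (2.500, -7.500, 0.500).
Jacobian J = [[-3·x₂, -3·x₁, -1], [0, 5·x₃, 5·x₂ + 5], [-x₂ - x₃, -x₁, -x₁]].
At the point, J = [[1.500, 3.000, -1.000], [0.000, -5.000, 2.500], [1.500, 1.000, 1.000]] (det J = -7.500).
Solving J·Δ = −F gives Δ = (1.667, -2.000, -1.000).
Then the next iterate is (x₁, x₂, x₃)₁ = (0.667, -2.500, -2.000).

(0.667, -2.500, -2.000)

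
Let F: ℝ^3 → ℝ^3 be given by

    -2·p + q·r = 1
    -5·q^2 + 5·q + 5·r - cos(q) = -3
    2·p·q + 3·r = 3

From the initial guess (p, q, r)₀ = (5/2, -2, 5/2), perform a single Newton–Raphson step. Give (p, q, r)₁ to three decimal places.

At (5/2, -2, 5/2): F = (-11.000, -14.08385, -5.500).
Jacobian J = [[-2, r, q], [0, -10·q + sin(q) + 5, 5], [2·q, 2·p, 3]].
At the point, J = [[-2.000, 2.500, -2.000], [0.000, 24.09070, 5.000], [-4.000, 5.000, 3.000]] (det J = -337.26984).
Solving J·Δ = −F gives Δ = (-1.801, 1.074, -2.357).
Then the next iterate is (p, q, r)₁ = (0.699, -0.926, 0.143).

(0.699, -0.926, 0.143)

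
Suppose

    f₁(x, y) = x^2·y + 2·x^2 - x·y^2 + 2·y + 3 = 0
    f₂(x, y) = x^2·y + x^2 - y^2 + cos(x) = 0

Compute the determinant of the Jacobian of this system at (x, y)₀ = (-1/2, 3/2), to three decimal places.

J = [[2·x·y + 4·x - y^2, x^2 - 2·x·y + 2], [2·x·y + 2·x - sin(x), x^2 - 2·y]].
At the point, J = [[-5.750, 3.750], [-2.02057, -2.750]].
det J = 23.390.

23.390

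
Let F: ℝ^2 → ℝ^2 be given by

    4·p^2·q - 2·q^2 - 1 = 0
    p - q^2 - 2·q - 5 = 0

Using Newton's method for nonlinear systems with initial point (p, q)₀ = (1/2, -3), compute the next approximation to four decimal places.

At (1/2, -3): F = (-22.0000, -7.5000).
Jacobian J = [[8·p·q, 4·p^2 - 4·q], [1, -2·q - 2]].
At the point, J = [[-12.0000, 13.0000], [1.0000, 4.0000]] (det J = -61.0000).
Solving J·Δ = −F gives Δ = (0.1557, 1.8361).
Then the next iterate is (p, q)₁ = (0.6557, -1.1639).

(0.6557, -1.1639)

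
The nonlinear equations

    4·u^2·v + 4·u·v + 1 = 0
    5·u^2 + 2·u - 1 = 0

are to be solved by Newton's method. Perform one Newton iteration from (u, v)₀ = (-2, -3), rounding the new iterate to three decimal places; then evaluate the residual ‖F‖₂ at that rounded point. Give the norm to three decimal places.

4.020

At (-2, -3): F = (-23.000, 15.000).
Jacobian J = [[8·u·v + 4·v, 4·u^2 + 4·u], [10·u + 2, 0]].
At the point, J = [[36.000, 8.000], [-18.000, 0.000]] (det J = 144.000).
Solving J·Δ = −F gives Δ = (0.833, -0.875).
Then the next iterate is (u, v)₁ = (-1.167, -3.875).
Re-evaluating at (-1.167, -3.875): F = (-2.02078, 3.47545), so ‖F‖₂ = 4.020.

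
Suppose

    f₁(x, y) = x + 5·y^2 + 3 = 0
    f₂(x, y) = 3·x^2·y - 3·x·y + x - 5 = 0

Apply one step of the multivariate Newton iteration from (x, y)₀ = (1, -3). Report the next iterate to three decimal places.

(0.500, -1.383)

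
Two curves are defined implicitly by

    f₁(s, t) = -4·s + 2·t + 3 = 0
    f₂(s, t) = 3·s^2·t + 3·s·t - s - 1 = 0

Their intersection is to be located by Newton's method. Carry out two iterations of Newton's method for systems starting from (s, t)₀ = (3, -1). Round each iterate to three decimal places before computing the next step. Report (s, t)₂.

(-0.179, -1.858)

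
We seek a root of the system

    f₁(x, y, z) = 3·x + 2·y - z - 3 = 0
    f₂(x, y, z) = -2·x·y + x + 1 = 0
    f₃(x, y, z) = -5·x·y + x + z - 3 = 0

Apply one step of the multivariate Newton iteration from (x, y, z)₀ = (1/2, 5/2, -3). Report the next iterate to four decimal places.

(-0.2308, 4.4231, 5.1538)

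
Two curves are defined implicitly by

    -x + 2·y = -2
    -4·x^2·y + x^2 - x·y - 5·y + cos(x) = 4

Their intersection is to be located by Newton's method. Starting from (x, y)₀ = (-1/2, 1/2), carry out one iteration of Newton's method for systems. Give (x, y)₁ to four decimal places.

At (-1/2, 1/2): F = (3.5000, -5.622417).
Jacobian J = [[-1, 2], [-8·x·y + 2·x - y - sin(x), -4·x^2 - x - 5]].
At the point, J = [[-1.0000, 2.0000], [0.979426, -5.5000]] (det J = 3.541149).
Solving J·Δ = −F gives Δ = (2.2606, -0.6197).
Then the next iterate is (x, y)₁ = (1.7606, -0.1197).

(1.7606, -0.1197)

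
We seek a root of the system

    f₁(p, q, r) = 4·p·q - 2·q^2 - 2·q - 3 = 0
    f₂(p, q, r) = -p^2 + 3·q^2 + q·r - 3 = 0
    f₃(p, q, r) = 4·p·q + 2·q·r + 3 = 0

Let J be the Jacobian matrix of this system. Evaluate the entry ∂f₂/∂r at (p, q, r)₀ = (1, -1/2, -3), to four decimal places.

-0.5000

∂f₂/∂r = q.
At (1, -1/2, -3) this is -0.5000.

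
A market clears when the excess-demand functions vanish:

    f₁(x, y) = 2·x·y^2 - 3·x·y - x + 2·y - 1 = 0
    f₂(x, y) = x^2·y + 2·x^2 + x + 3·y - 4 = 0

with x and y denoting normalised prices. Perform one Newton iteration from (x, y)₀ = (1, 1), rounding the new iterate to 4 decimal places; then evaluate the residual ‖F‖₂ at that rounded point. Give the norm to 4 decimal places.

0.5790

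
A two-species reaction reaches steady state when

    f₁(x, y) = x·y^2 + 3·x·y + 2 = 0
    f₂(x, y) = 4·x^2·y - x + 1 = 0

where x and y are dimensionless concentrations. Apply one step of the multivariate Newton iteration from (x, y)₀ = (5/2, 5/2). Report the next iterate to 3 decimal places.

At (5/2, 5/2): F = (36.375, 61.000).
Jacobian J = [[y^2 + 3·y, 2·x·y + 3·x], [8·x·y - 1, 4·x^2]].
At the point, J = [[13.750, 20.000], [49.000, 25.000]] (det J = -636.250).
Solving J·Δ = −F gives Δ = (-0.488, -1.483).
Then the next iterate is (x, y)₁ = (2.012, 1.017).

(2.012, 1.017)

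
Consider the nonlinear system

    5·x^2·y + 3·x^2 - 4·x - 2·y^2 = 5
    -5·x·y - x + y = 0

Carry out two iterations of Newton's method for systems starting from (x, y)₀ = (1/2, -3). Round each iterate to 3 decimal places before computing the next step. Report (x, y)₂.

At (1/2, -3): F = (-28.000, 4.000).
Jacobian J = [[10·x·y + 6·x - 4, 5·x^2 - 4·y], [-5·y - 1, -5·x + 1]].
At the point, J = [[-16.000, 13.250], [14.000, -1.500]] (det J = -161.500).
Solving J·Δ = −F gives Δ = (-0.068, 2.031).
Then the next iterate is (x, y)₁ = (0.432, -0.969).
Round to (0.432, -0.969) and repeat: F = (-8.95024, 0.69204), J = [[-5.59408, 4.80912], [3.845, -1.160]].
Δ = (0.588, 2.545), so (x, y)₂ = (1.020, 1.576).

(1.020, 1.576)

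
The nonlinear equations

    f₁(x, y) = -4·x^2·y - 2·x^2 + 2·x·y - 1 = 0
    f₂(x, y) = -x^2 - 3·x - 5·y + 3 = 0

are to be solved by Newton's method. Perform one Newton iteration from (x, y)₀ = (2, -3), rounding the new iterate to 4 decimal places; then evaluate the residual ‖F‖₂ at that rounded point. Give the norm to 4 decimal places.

3.9661

At (2, -3): F = (27.0000, 8.0000).
Jacobian J = [[-8·x·y - 4·x + 2·y, -4·x^2 + 2·x], [-2·x - 3, -5]].
At the point, J = [[34.0000, -12.0000], [-7.0000, -5.0000]] (det J = -254.0000).
Solving J·Δ = −F gives Δ = (-0.1535, 1.8150).
Then the next iterate is (x, y)₁ = (1.8465, -1.1850).
Re-evaluating at (1.8465, -1.1850): F = (3.965996, -0.024062), so ‖F‖₂ = 3.9661.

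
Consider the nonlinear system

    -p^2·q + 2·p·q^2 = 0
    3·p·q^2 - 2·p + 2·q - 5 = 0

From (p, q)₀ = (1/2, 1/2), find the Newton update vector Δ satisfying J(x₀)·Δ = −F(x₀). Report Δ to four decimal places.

At (1/2, 1/2): F = (0.1250, -4.6250).
Jacobian J = [[-2·p·q + 2·q^2, -p^2 + 4·p·q], [3·q^2 - 2, 6·p·q + 2]].
At the point, J = [[0.0000, 0.7500], [-1.2500, 3.5000]] (det J = 0.9375).
Solving J·Δ = −F gives Δ = (-4.1667, -0.1667).

(-4.1667, -0.1667)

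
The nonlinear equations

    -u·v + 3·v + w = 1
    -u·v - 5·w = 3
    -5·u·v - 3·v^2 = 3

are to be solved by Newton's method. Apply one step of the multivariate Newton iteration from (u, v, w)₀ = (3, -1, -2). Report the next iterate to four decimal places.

At (3, -1, -2): F = (-3.0000, 10.0000, 9.0000).
Jacobian J = [[-v, -u + 3, 1], [-v, -u, -5], [-5·v, -5·u - 6·v, 0]].
At the point, J = [[1.0000, 0.0000, 1.0000], [1.0000, -3.0000, -5.0000], [5.0000, -9.0000, 0.0000]] (det J = -39.0000).
Solving J·Δ = −F gives Δ = (1.8462, 2.0256, 1.1538).
Then the next iterate is (u, v, w)₁ = (4.8462, 1.0256, -0.8462).

(4.8462, 1.0256, -0.8462)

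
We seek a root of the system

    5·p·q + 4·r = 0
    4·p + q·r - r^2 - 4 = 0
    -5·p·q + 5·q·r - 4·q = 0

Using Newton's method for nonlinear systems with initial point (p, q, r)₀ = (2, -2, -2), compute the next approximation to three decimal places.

(0.583, -1.250, -0.417)

At (2, -2, -2): F = (-28.000, 4.000, 48.000).
Jacobian J = [[5·q, 5·p, 4], [4, r, q - 2·r], [-5·q, -5·p + 5·r - 4, 5·q]].
At the point, J = [[-10.000, 10.000, 4.000], [4.000, -2.000, 2.000], [10.000, -24.000, -10.000]] (det J = -384.000).
Solving J·Δ = −F gives Δ = (-1.417, 0.750, 1.583).
Then the next iterate is (p, q, r)₁ = (0.583, -1.250, -0.417).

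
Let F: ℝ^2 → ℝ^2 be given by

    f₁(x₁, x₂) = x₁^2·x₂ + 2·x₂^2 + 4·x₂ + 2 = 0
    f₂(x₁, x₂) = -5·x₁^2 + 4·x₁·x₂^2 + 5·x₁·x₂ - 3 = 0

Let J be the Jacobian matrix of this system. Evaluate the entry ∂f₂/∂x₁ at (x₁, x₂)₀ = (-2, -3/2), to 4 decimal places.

21.5000

∂f₂/∂x₁ = -10·x₁ + 4·x₂^2 + 5·x₂.
At (-2, -3/2) this is 21.5000.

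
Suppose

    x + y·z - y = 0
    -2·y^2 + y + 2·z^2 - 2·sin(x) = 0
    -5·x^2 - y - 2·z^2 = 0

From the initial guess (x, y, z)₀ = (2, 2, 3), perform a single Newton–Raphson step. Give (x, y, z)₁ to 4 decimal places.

(0.8849, 0.9444, 1.6131)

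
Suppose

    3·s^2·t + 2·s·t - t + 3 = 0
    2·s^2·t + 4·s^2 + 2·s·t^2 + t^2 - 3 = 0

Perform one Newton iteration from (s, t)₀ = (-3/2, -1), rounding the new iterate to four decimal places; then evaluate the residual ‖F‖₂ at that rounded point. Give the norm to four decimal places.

At (-3/2, -1): F = (0.2500, -0.5000).
Jacobian J = [[6·s·t + 2·t, 3·s^2 + 2·s - 1], [4·s·t + 8·s + 2·t^2, 2·s^2 + 4·s·t + 2·t]].
At the point, J = [[7.0000, 2.7500], [-4.0000, 8.5000]] (det J = 70.5000).
Solving J·Δ = −F gives Δ = (-0.0496, 0.0355).
Then the next iterate is (s, t)₁ = (-1.5496, -0.9645).
Re-evaluating at (-1.5496, -0.9645): F = (0.005632, 0.020207), so ‖F‖₂ = 0.0210.

0.0210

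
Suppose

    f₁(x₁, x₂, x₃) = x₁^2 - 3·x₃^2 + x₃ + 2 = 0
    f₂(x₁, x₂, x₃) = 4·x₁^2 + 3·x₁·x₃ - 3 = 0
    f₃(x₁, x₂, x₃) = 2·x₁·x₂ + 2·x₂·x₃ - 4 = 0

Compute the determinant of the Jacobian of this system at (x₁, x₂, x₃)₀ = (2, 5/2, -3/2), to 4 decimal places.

91.0000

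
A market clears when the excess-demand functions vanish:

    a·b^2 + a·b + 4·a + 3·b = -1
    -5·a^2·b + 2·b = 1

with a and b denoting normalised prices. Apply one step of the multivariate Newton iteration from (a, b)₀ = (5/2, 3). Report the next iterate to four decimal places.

At (5/2, 3): F = (50.0000, -88.7500).
Jacobian J = [[b^2 + b + 4, 2·a·b + a + 3], [-10·a·b, -5·a^2 + 2]].
At the point, J = [[16.0000, 20.5000], [-75.0000, -29.2500]] (det J = 1069.5000).
Solving J·Δ = −F gives Δ = (-0.3337, -2.1786).
Then the next iterate is (a, b)₁ = (2.1663, 0.8214).

(2.1663, 0.8214)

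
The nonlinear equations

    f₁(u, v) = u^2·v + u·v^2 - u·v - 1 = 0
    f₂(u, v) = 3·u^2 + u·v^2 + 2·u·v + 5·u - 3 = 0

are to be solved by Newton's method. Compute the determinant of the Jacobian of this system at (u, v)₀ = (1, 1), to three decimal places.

-20.000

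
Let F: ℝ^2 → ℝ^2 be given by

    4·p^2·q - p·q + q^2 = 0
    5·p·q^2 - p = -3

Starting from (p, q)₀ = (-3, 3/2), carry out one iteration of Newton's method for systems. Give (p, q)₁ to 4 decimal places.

At (-3, 3/2): F = (60.7500, -27.7500).
Jacobian J = [[8·p·q - q, 4·p^2 - p + 2·q], [5·q^2 - 1, 10·p·q]].
At the point, J = [[-37.5000, 42.0000], [10.2500, -45.0000]] (det J = 1257.0000).
Solving J·Δ = −F gives Δ = (1.2476, -0.3325).
Then the next iterate is (p, q)₁ = (-1.7524, 1.1675).

(-1.7524, 1.1675)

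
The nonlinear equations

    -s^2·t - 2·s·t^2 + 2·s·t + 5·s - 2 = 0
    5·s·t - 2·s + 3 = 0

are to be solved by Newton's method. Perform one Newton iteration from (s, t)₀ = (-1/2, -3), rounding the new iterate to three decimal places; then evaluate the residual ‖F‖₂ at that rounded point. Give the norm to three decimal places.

At (-1/2, -3): F = (8.250, 11.500).
Jacobian J = [[-2·s·t - 2·t^2 + 2·t + 5, -s^2 - 4·s·t + 2·s], [5·t - 2, 5·s]].
At the point, J = [[-22.000, -7.250], [-17.000, -2.500]] (det J = -68.250).
Solving J·Δ = −F gives Δ = (0.919, -1.652).
Then the next iterate is (s, t)₁ = (0.419, -4.652).
Re-evaluating at (0.419, -4.652): F = (-21.12191, -7.58394), so ‖F‖₂ = 22.442.

22.442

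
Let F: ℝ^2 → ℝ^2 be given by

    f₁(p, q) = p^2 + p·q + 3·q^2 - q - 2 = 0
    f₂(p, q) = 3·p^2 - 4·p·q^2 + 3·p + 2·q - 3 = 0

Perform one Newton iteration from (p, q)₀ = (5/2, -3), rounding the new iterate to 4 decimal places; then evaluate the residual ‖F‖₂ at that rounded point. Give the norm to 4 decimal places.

70.7998

At (5/2, -3): F = (26.7500, -72.7500).
Jacobian J = [[2·p + q, p + 6·q - 1], [6·p - 4·q^2 + 3, -8·p·q + 2]].
At the point, J = [[2.0000, -16.5000], [-18.0000, 62.0000]] (det J = -173.0000).
Solving J·Δ = −F gives Δ = (2.6481, 1.9422).
Then the next iterate is (p, q)₁ = (5.1481, -1.0578).
Re-evaluating at (5.1481, -1.0578): F = (23.471896, 66.795823), so ‖F‖₂ = 70.7998.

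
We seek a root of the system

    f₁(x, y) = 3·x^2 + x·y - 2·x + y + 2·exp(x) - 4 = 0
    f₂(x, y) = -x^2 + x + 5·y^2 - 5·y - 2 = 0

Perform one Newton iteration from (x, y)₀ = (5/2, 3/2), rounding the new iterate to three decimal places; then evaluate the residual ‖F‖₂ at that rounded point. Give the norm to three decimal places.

12.081

At (5/2, 3/2): F = (39.36499, -2.000).
Jacobian J = [[6·x + y + 2·exp(x) - 2, x + 1], [-2·x + 1, 10·y - 5]].
At the point, J = [[38.86499, 3.500], [-4.000, 10.000]] (det J = 402.64988).
Solving J·Δ = −F gives Δ = (-0.995, -0.198).
Then the next iterate is (x, y)₁ = (1.505, 1.302).
Re-evaluating at (1.505, 1.302): F = (12.05489, -0.79401), so ‖F‖₂ = 12.081.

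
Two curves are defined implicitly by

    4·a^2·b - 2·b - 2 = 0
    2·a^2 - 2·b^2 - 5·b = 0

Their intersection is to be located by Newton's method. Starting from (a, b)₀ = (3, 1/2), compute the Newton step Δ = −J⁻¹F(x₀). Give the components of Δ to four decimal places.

(-1.2500, 0.0000)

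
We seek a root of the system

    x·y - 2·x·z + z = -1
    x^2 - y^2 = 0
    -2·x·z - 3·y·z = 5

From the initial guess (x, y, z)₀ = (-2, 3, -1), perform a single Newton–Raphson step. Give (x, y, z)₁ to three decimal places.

(-0.289, 1.026, -1.500)

At (-2, 3, -1): F = (-10.000, -5.000, 0.000).
Jacobian J = [[y - 2·z, x, -2·x + 1], [2·x, -2·y, 0], [-2·z, -3·z, -2·x - 3·y]].
At the point, J = [[5.000, -2.000, 5.000], [-4.000, -6.000, 0.000], [2.000, 3.000, -5.000]] (det J = 190.000).
Solving J·Δ = −F gives Δ = (1.711, -1.974, -0.500).
Then the next iterate is (x, y, z)₁ = (-0.289, 1.026, -1.500).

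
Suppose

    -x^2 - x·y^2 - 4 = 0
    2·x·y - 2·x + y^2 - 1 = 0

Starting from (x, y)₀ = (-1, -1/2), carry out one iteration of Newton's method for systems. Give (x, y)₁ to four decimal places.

(1.0000, -1.7500)

At (-1, -1/2): F = (-4.7500, 2.2500).
Jacobian J = [[-2·x - y^2, -2·x·y], [2·y - 2, 2·x + 2·y]].
At the point, J = [[1.7500, -1.0000], [-3.0000, -3.0000]] (det J = -8.2500).
Solving J·Δ = −F gives Δ = (2.0000, -1.2500).
Then the next iterate is (x, y)₁ = (1.0000, -1.7500).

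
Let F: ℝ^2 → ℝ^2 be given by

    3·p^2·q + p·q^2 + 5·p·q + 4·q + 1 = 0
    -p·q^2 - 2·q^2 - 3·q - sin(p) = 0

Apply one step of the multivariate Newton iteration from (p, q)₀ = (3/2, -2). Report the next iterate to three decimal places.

At (3/2, -2): F = (-29.500, -8.99749).
Jacobian J = [[6·p·q + q^2 + 5·q, 3·p^2 + 2·p·q + 5·p + 4], [-q^2 - cos(p), -2·p·q - 4·q - 3]].
At the point, J = [[-24.000, 12.250], [-4.07074, 11.000]] (det J = -214.13347).
Solving J·Δ = −F gives Δ = (-1.001, 0.448).
Then the next iterate is (p, q)₁ = (0.499, -1.552).

(0.499, -1.552)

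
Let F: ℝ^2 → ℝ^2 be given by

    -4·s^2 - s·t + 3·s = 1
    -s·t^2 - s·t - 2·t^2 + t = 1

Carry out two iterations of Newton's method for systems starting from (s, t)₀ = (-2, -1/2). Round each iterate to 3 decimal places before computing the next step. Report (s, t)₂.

At (-2, -1/2): F = (-24.000, -2.500).
Jacobian J = [[-8·s - t + 3, -s], [-t^2 - t, -2·s·t - s - 4·t + 1]].
At the point, J = [[19.500, 2.000], [0.250, 3.000]] (det J = 58.000).
Solving J·Δ = −F gives Δ = (1.155, 0.737).
Then the next iterate is (s, t)₁ = (-0.845, 0.237).
Round to (-0.845, 0.237) and repeat: F = (-6.19083, -0.62761), J = [[9.523, 0.845], [-0.29317, 1.29753]].
Δ = (0.595, 0.618), so (s, t)₂ = (-0.250, 0.855).

(-0.250, 0.855)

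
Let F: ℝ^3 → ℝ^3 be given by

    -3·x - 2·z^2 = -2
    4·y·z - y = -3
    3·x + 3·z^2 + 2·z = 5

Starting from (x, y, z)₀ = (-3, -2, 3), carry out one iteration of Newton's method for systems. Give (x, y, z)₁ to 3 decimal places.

(0.667, -1.364, 1.500)

At (-3, -2, 3): F = (-7.000, -19.000, 19.000).
Jacobian J = [[-3, 0, -4·z], [0, 4·z - 1, 4·y], [3, 0, 6·z + 2]].
At the point, J = [[-3.000, 0.000, -12.000], [0.000, 11.000, -8.000], [3.000, 0.000, 20.000]] (det J = -264.000).
Solving J·Δ = −F gives Δ = (3.667, 0.636, -1.500).
Then the next iterate is (x, y, z)₁ = (0.667, -1.364, 1.500).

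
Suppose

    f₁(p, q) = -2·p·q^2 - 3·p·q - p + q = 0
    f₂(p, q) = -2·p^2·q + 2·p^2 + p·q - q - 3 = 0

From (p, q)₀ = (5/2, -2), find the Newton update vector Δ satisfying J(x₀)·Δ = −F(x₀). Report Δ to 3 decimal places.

(-0.930, 0.497)

At (5/2, -2): F = (-9.500, 31.500).
Jacobian J = [[-2·q^2 - 3·q - 1, -4·p·q - 3·p + 1], [-4·p·q + 4·p + q, -2·p^2 + p - 1]].
At the point, J = [[-3.000, 13.500], [28.000, -11.000]] (det J = -345.000).
Solving J·Δ = −F gives Δ = (-0.930, 0.497).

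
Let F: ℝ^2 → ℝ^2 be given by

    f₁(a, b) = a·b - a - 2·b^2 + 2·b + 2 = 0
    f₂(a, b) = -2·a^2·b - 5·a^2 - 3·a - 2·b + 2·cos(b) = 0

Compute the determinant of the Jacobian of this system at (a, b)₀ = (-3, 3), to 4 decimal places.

778.4355

J = [[b - 1, a - 4·b + 2], [-4·a·b - 10·a - 3, -2·a^2 - 2·sin(b) - 2]].
At the point, J = [[2.0000, -13.0000], [63.0000, -20.282240]].
det J = 778.4355.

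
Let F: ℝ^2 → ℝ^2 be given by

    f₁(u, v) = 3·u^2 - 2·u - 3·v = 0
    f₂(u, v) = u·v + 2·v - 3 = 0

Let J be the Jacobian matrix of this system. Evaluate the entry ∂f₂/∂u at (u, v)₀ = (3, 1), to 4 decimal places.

1.0000

∂f₂/∂u = v.
At (3, 1) this is 1.0000.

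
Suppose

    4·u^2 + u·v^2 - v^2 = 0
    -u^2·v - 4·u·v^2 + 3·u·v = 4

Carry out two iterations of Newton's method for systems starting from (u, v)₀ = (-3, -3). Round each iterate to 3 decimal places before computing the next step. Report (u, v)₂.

(-1.008, -1.554)

At (-3, -3): F = (0.000, 158.000).
Jacobian J = [[8·u + v^2, 2·u·v - 2·v], [-2·u·v - 4·v^2 + 3·v, -u^2 - 8·u·v + 3·u]].
At the point, J = [[-15.000, 24.000], [-63.000, -90.000]] (det J = 2862.000).
Solving J·Δ = −F gives Δ = (1.325, 0.828).
Then the next iterate is (u, v)₁ = (-1.675, -2.172).
Round to (-1.675, -2.172) and repeat: F = (-1.39704, 44.61593), J = [[-8.68242, 11.62020], [-32.66254, -36.93543]].
Δ = (0.667, 0.618), so (u, v)₂ = (-1.008, -1.554).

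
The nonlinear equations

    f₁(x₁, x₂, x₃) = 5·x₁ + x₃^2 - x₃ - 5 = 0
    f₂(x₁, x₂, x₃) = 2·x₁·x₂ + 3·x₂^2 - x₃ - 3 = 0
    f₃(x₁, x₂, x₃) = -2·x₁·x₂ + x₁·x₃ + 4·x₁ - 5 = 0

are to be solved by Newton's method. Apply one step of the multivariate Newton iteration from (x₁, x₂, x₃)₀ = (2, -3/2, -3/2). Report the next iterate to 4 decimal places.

(0.8838, -1.1387, -0.7078)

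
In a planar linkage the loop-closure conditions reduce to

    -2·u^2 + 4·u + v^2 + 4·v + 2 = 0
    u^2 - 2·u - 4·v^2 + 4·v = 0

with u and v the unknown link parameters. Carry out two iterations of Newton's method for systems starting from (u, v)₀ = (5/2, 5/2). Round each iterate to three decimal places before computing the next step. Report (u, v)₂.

(3.795, 1.874)

At (5/2, 5/2): F = (15.750, -13.750).
Jacobian J = [[-4·u + 4, 2·v + 4], [2·u - 2, -8·v + 4]].
At the point, J = [[-6.000, 9.000], [3.000, -16.000]] (det J = 69.000).
Solving J·Δ = −F gives Δ = (1.859, -0.511).
Then the next iterate is (u, v)₁ = (4.359, 1.989).
Round to (4.359, 1.989) and repeat: F = (-6.65364, 2.41440), J = [[-13.436, 7.978], [6.718, -11.912]].
Δ = (-0.564, -0.115), so (u, v)₂ = (3.795, 1.874).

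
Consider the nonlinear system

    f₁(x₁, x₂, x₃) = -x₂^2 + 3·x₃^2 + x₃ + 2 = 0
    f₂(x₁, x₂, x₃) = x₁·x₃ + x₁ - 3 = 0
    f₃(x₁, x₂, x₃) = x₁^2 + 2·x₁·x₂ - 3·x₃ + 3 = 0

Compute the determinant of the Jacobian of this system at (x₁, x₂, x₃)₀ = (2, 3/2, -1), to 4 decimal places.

-42.0000

J = [[0, -2·x₂, 6·x₃ + 1], [x₃ + 1, 0, x₁], [2·x₁ + 2·x₂, 2·x₁, -3]].
At the point, J = [[0.0000, -3.0000, -5.0000], [0.0000, 0.0000, 2.0000], [7.0000, 4.0000, -3.0000]].
det J = -42.0000.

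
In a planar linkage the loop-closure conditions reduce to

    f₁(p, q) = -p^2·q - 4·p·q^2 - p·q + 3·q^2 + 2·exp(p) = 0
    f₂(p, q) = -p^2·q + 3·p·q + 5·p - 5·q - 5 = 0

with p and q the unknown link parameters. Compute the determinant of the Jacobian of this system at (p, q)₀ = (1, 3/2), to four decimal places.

56.6903

J = [[-2·p·q - 4·q^2 - q + 2·exp(p), -p^2 - 8·p·q - p + 6·q], [-2·p·q + 3·q + 5, -p^2 + 3·p - 5]].
At the point, J = [[-8.063436, -5.0000], [6.5000, -3.0000]].
det J = 56.6903.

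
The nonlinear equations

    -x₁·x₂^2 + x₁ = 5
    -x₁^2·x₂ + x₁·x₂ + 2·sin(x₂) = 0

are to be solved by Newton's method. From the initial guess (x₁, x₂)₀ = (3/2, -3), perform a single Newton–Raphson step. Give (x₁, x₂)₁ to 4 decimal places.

(2.3924, -0.3179)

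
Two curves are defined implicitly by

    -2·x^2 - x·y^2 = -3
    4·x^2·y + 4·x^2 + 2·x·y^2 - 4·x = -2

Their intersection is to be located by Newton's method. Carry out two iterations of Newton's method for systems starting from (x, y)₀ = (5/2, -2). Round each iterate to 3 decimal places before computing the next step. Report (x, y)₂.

(1.377, -0.532)

At (5/2, -2): F = (-19.500, -13.000).
Jacobian J = [[-4·x - y^2, -2·x·y], [8·x·y + 8·x + 2·y^2 - 4, 4·x^2 + 4·x·y]].
At the point, J = [[-14.000, 10.000], [-16.000, 5.000]] (det J = 90.000).
Solving J·Δ = −F gives Δ = (-0.361, 1.444).
Then the next iterate is (x, y)₁ = (2.139, -0.556).
Round to (2.139, -0.556) and repeat: F = (-6.81188, 2.89225), J = [[-8.86514, 2.37857], [4.216, 13.54415]].
Δ = (-0.762, 0.024), so (x, y)₂ = (1.377, -0.532).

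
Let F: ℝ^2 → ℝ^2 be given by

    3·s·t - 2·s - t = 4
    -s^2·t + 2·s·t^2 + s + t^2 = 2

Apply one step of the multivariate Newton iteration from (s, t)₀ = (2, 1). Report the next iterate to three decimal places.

(4.091, 1.182)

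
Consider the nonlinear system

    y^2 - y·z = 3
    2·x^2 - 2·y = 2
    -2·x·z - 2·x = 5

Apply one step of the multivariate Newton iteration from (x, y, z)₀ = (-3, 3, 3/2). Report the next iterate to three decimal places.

(-2.017, 2.102, 0.653)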